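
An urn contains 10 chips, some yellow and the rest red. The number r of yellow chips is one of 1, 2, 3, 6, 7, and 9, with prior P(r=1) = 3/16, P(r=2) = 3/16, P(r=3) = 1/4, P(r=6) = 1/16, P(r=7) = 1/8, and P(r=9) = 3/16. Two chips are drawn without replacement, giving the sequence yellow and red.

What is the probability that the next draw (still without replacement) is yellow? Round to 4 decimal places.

The likelihood of the observed sequence under each hypothesis: P(data | r = 1) = (1/10)(9/9) = 1/10; P(data | r = 2) = (2/10)(8/9) = 8/45; P(data | r = 3) = (3/10)(7/9) = 7/30; P(data | r = 6) = (6/10)(4/9) = 4/15; P(data | r = 7) = (7/10)(3/9) = 7/30; P(data | r = 9) = (9/10)(1/9) = 1/10.
Multiplying each by its prior: 3/16 · 1/10 = 3/160, 3/16 · 8/45 = 1/30, 1/4 · 7/30 = 7/120, 1/16 · 4/15 = 1/60, 1/8 · 7/30 = 7/240, 3/16 · 1/10 = 3/160; these sum to 7/40.
The posterior is then P(r = 1 | data) = 3/28, P(r = 2 | data) = 4/21, P(r = 3 | data) = 1/3, P(r = 6 | data) = 2/21, P(r = 7 | data) = 1/6, P(r = 9 | data) = 3/28.
So P(yellow next | data) = Σ P(yellow next | H) P(H | data) = (0)(3/28) + (1/8)(4/21) + (1/4)(1/3) + (5/8)(2/21) + (3/4)(1/6) + (1)(3/28) = 67/168.

0.3988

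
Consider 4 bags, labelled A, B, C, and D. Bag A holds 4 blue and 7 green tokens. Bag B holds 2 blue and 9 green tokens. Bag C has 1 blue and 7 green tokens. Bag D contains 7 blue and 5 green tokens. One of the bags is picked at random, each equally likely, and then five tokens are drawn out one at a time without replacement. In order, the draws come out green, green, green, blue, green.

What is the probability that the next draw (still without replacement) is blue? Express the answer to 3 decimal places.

For each hypothesis, P(data | H) works out to: P(data | bag A) = (7/11)(6/10)(5/9)(4/8)(4/7) = 0.060606; P(data | bag B) = (9/11)(8/10)(7/9)(2/8)(6/7) = 0.10909; P(data | bag C) = (7/8)(6/7)(5/6)(1/5)(4/4) = 0.125; P(data | bag D) = (5/12)(4/11)(3/10)(7/9)(2/8) = 0.0088384.
Weighting by the prior gives 1/4 · 0.060606 = 0.015152, 1/4 · 0.10909 = 0.027273, 1/4 · 0.125 = 0.03125, 1/4 · 0.0088384 = 0.0022096; summing to 0.075884.
Dividing through by the total gives posterior P(bag A | data) = 0.19967, P(bag B | data) = 0.3594, P(bag C | data) = 0.41181, P(bag D | data) = 0.029118.
The predictive probability is P(blue next | data) = (1/2)(0.19967) + (1/6)(0.3594) + (0)(0.41181) + (6/7)(0.029118) = 0.18469.

0.185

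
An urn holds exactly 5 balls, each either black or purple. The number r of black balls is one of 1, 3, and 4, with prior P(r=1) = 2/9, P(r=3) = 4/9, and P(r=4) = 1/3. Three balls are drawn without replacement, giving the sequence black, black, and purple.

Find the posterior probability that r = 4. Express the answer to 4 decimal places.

0.4286

The likelihood of the observed sequence under each hypothesis: P(data | r = 1) = (1/5)(0/4) = 0; P(data | r = 3) = (3/5)(2/4)(2/3) = 1/5; P(data | r = 4) = (4/5)(3/4)(1/3) = 1/5.
Weighting by the prior gives 2/9 · 0 = 0, 4/9 · 1/5 = 4/45, 1/3 · 1/5 = 1/15; summing to 7/45.
So P(r = 4 | data) = (1/15) / (7/45) = 3/7.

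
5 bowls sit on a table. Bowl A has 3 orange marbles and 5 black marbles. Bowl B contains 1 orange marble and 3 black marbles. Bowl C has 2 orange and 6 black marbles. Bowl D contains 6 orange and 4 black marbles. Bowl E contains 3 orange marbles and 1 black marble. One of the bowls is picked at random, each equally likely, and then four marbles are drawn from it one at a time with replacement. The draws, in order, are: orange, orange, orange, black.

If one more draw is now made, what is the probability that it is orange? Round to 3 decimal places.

The likelihood of the observed sequence under each hypothesis: P(data | bowl A) = (3/8)(3/8)(3/8)(5/8) = 0.032959; P(data | bowl B) = (1/4)(1/4)(1/4)(3/4) = 0.011719; P(data | bowl C) = (2/8)(2/8)(2/8)(6/8) = 0.011719; P(data | bowl D) = (6/10)(6/10)(6/10)(4/10) = 0.0864; P(data | bowl E) = (3/4)(3/4)(3/4)(1/4) = 0.10547.
Multiplying each by its prior: 1/5 · 0.032959 = 0.0065918, 1/5 · 0.011719 = 0.0023437, 1/5 · 0.011719 = 0.0023437, 1/5 · 0.0864 = 0.01728, 1/5 · 0.10547 = 0.021094; these sum to 0.049653.
Dividing through by the total gives posterior P(bowl A | data) = 0.13276, P(bowl B | data) = 0.047203, P(bowl C | data) = 0.047203, P(bowl D | data) = 0.34801, P(bowl E | data) = 0.42482.
So P(orange next | data) = Σ P(orange next | H) P(H | data) = (3/8)(0.13276) + (1/4)(0.047203) + (1/4)(0.047203) + (3/5)(0.34801) + (3/4)(0.42482) = 0.60081.

0.601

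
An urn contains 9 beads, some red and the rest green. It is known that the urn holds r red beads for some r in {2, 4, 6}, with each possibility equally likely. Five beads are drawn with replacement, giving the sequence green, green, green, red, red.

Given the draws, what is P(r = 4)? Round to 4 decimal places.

0.4604

Compute the likelihood of the observed sequence for each case: P(data | r = 2) = (7/9)(7/9)(7/9)(2/9)(2/9) = 0.023235; P(data | r = 4) = (5/9)(5/9)(5/9)(4/9)(4/9) = 0.03387; P(data | r = 6) = (3/9)(3/9)(3/9)(6/9)(6/9) = 0.016461.
The prior-weighted likelihoods are 1/3 · 0.023235 = 0.007745, 1/3 · 0.03387 = 0.01129, 1/3 · 0.016461 = 0.005487; these sum to 0.024522.
By Bayes' rule, P(r = 4 | data) = (0.01129) / (0.024522) = 0.46041.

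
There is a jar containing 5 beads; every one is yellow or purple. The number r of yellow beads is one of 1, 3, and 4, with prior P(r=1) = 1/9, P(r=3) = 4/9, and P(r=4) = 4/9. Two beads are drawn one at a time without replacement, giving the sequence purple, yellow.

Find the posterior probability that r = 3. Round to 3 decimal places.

0.545

Compute the likelihood of the observed sequence for each case: P(data | r = 1) = (4/5)(1/4) = 1/5; P(data | r = 3) = (2/5)(3/4) = 3/10; P(data | r = 4) = (1/5)(4/4) = 1/5.
Multiplying each by its prior: 1/9 · 1/5 = 1/45, 4/9 · 3/10 = 2/15, 4/9 · 1/5 = 4/45; summing to 11/45.
Therefore the posterior P(r = 3 | data) = (2/15) / (11/45) = 6/11.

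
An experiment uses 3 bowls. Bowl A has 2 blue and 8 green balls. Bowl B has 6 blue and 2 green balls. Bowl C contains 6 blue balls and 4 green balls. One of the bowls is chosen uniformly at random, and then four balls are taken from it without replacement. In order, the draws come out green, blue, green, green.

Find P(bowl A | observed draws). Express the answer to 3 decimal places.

Under each hypothesis, the probability of the observed sequence is: P(data | bowl A) = (8/10)(2/9)(7/8)(6/7) = 2/15; P(data | bowl B) = (2/8)(6/7)(1/6)(0/5) = 0; P(data | bowl C) = (4/10)(6/9)(3/8)(2/7) = 1/35.
Multiplying each by its prior: 1/3 · 2/15 = 2/45, 1/3 · 0 = 0, 1/3 · 1/35 = 1/105; with total 17/315.
By Bayes' rule, P(bowl A | data) = (2/45) / (17/315) = 14/17.

0.824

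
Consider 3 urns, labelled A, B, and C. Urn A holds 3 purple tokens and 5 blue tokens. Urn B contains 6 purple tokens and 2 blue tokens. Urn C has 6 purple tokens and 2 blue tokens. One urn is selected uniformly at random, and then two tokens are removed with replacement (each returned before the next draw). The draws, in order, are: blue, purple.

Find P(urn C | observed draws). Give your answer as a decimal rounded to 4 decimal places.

The likelihood of the observed sequence under each hypothesis: P(data | urn A) = (5/8)(3/8) = 15/64; P(data | urn B) = (2/8)(6/8) = 3/16; P(data | urn C) = (2/8)(6/8) = 3/16.
Multiplying each by its prior: 1/3 · 15/64 = 5/64, 1/3 · 3/16 = 1/16, 1/3 · 3/16 = 1/16; summing to 13/64.
Hence P(urn C | data) = (1/16) / (13/64) = 4/13.

0.3077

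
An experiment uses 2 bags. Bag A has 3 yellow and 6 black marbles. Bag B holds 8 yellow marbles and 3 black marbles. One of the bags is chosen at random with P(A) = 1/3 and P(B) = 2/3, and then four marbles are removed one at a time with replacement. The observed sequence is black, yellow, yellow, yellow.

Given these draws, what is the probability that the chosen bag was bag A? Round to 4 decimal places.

For each hypothesis, P(data | H) works out to: P(data | bag A) = (6/9)(3/9)(3/9)(3/9) = 0.024691; P(data | bag B) = (3/11)(8/11)(8/11)(8/11) = 0.10491.
The prior-weighted likelihoods are 1/3 · 0.024691 = 0.0082305, 2/3 · 0.10491 = 0.069941; with total 0.078171.
Hence P(bag A | data) = (0.0082305) / (0.078171) = 0.10529.

0.1053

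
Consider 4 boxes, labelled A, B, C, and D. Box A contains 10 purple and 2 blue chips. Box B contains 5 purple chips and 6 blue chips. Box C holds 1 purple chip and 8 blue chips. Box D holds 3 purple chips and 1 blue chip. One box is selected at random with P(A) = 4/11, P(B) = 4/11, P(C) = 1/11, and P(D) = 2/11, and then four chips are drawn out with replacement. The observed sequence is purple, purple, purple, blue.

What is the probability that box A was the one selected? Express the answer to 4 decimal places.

0.4805

Compute the likelihood of the observed sequence for each case: P(data | box A) = (10/12)(10/12)(10/12)(2/12) = 0.096451; P(data | box B) = (5/11)(5/11)(5/11)(6/11) = 0.051226; P(data | box C) = (1/9)(1/9)(1/9)(8/9) = 0.0012193; P(data | box D) = (3/4)(3/4)(3/4)(1/4) = 0.10547.
The prior-weighted likelihoods are 4/11 · 0.096451 = 0.035073, 4/11 · 0.051226 = 0.018628, 1/11 · 0.0012193 = 0.00011085, 2/11 · 0.10547 = 0.019176; summing to 0.072988.
By Bayes' rule, P(box A | data) = (0.035073) / (0.072988) = 0.48053.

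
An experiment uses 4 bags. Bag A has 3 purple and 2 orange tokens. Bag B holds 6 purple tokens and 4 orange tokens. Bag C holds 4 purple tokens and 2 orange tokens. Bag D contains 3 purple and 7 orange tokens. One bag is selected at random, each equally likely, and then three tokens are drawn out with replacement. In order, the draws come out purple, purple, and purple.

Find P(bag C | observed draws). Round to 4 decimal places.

0.3923

The likelihood of the observed sequence under each hypothesis: P(data | bag A) = (3/5)(3/5)(3/5) = 0.216; P(data | bag B) = (6/10)(6/10)(6/10) = 0.216; P(data | bag C) = (4/6)(4/6)(4/6) = 0.2963; P(data | bag D) = (3/10)(3/10)(3/10) = 0.027.
The prior-weighted likelihoods are 1/4 · 0.216 = 0.054, 1/4 · 0.216 = 0.054, 1/4 · 0.2963 = 0.074074, 1/4 · 0.027 = 0.00675; summing to 0.18882.
By Bayes' rule, P(bag C | data) = (0.074074) / (0.18882) = 0.39229.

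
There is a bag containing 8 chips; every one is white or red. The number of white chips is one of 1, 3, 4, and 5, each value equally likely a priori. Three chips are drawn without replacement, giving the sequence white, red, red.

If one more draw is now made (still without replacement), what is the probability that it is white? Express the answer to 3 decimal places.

0.427

For each hypothesis, P(data | H) works out to: P(data | r = 1) = (1/8)(7/7)(6/6) = 1/8; P(data | r = 3) = (3/8)(5/7)(4/6) = 5/28; P(data | r = 4) = (4/8)(4/7)(3/6) = 1/7; P(data | r = 5) = (5/8)(3/7)(2/6) = 5/56.
Weighting by the prior gives 1/4 · 1/8 = 1/32, 1/4 · 5/28 = 5/112, 1/4 · 1/7 = 1/28, 1/4 · 5/56 = 5/224; summing to 15/112.
Normalising, the posterior is P(r = 1 | data) = 7/30, P(r = 3 | data) = 1/3, P(r = 4 | data) = 4/15, P(r = 5 | data) = 1/6.
So P(white next | data) = Σ P(white next | H) P(H | data) = (0)(7/30) + (2/5)(1/3) + (3/5)(4/15) + (4/5)(1/6) = 32/75.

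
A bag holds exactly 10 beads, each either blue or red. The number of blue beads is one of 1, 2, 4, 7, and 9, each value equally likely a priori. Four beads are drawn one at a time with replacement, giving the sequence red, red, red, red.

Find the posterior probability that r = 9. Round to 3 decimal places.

0.000

The likelihood of the observed sequence under each hypothesis: P(data | r = 1) = (9/10)(9/10)(9/10)(9/10) = 0.6561; P(data | r = 2) = (8/10)(8/10)(8/10)(8/10) = 0.4096; P(data | r = 4) = (6/10)(6/10)(6/10)(6/10) = 0.1296; P(data | r = 7) = (3/10)(3/10)(3/10)(3/10) = 0.0081; P(data | r = 9) = (1/10)(1/10)(1/10)(1/10) = 0.0001.
Weighting by the prior gives 1/5 · 0.6561 = 0.13122, 1/5 · 0.4096 = 0.08192, 1/5 · 0.1296 = 0.02592, 1/5 · 0.0081 = 0.00162, 1/5 · 0.0001 = 2e-05; summing to 0.2407.
Hence P(r = 9 | data) = (2e-05) / (0.2407) = 8.3091e-05.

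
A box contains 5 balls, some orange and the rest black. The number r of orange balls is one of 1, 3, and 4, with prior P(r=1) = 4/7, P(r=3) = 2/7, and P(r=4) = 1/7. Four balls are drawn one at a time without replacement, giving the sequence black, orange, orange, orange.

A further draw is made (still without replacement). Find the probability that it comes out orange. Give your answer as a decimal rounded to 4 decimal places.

0.5000

For each hypothesis, P(data | H) works out to: P(data | r = 1) = (4/5)(1/4)(0/3) = 0; P(data | r = 3) = (2/5)(3/4)(2/3)(1/2) = 1/10; P(data | r = 4) = (1/5)(4/4)(3/3)(2/2) = 1/5.
Weighting by the prior gives 4/7 · 0 = 0, 2/7 · 1/10 = 1/35, 1/7 · 1/5 = 1/35; with total 2/35.
Dividing through by the total gives posterior P(r = 1 | data) = 0, P(r = 3 | data) = 1/2, P(r = 4 | data) = 1/2.
Averaging over the posterior, P(orange next | data) = (0)(1/2) + (1)(1/2) = 1/2.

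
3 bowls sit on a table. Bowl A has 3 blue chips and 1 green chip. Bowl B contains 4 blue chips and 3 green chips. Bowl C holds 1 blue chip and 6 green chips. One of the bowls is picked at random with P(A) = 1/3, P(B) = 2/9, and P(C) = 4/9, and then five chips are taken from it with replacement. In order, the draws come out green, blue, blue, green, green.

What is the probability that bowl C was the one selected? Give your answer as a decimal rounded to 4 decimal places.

Compute the likelihood of the observed sequence for each case: P(data | bowl A) = (1/4)(3/4)(3/4)(1/4)(1/4) = 0.0087891; P(data | bowl B) = (3/7)(4/7)(4/7)(3/7)(3/7) = 0.025704; P(data | bowl C) = (6/7)(1/7)(1/7)(6/7)(6/7) = 0.012852.
The prior-weighted likelihoods are 1/3 · 0.0087891 = 0.0029297, 2/9 · 0.025704 = 0.0057119, 4/9 · 0.012852 = 0.0057119; with total 0.014353.
So P(bowl C | data) = (0.0057119) / (0.014353) = 0.39795.

0.3979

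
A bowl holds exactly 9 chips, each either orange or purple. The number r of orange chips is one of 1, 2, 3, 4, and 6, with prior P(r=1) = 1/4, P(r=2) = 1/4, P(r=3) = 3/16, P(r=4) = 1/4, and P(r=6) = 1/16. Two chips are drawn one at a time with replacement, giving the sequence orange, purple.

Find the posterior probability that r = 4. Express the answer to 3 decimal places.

Compute the likelihood of the observed sequence for each case: P(data | r = 1) = (1/9)(8/9) = 8/81; P(data | r = 2) = (2/9)(7/9) = 14/81; P(data | r = 3) = (3/9)(6/9) = 2/9; P(data | r = 4) = (4/9)(5/9) = 20/81; P(data | r = 6) = (6/9)(3/9) = 2/9.
The prior-weighted likelihoods are 1/4 · 8/81 = 2/81, 1/4 · 14/81 = 7/162, 3/16 · 2/9 = 1/24, 1/4 · 20/81 = 5/81, 1/16 · 2/9 = 1/72; with total 5/27.
Hence P(r = 4 | data) = (5/81) / (5/27) = 1/3.

0.333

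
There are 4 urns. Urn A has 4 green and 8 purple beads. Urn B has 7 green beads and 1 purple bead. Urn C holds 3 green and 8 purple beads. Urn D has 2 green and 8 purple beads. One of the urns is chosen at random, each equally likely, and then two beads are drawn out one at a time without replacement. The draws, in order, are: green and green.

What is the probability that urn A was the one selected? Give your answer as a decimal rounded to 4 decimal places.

Under each hypothesis, the probability of the observed sequence is: P(data | urn A) = (4/12)(3/11) = 0.090909; P(data | urn B) = (7/8)(6/7) = 0.75; P(data | urn C) = (3/11)(2/10) = 0.054545; P(data | urn D) = (2/10)(1/9) = 0.022222.
Multiplying each by its prior: 1/4 · 0.090909 = 0.022727, 1/4 · 0.75 = 0.1875, 1/4 · 0.054545 = 0.013636, 1/4 · 0.022222 = 0.0055556; with total 0.22942.
So P(urn A | data) = (0.022727) / (0.22942) = 0.099064.

0.0991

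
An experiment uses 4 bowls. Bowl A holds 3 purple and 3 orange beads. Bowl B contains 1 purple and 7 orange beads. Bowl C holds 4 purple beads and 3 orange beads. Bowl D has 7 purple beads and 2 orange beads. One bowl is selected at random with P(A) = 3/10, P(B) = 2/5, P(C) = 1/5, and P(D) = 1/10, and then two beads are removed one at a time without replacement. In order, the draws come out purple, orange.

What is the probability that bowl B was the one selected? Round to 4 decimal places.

0.2309

The likelihood of the observed sequence under each hypothesis: P(data | bowl A) = (3/6)(3/5) = 0.3; P(data | bowl B) = (1/8)(7/7) = 0.125; P(data | bowl C) = (4/7)(3/6) = 0.28571; P(data | bowl D) = (7/9)(2/8) = 0.19444.
Multiplying each by its prior: 3/10 · 0.3 = 0.09, 2/5 · 0.125 = 0.05, 1/5 · 0.28571 = 0.057143, 1/10 · 0.19444 = 0.019444; summing to 0.21659.
Therefore the posterior P(bowl B | data) = (0.05) / (0.21659) = 0.23085.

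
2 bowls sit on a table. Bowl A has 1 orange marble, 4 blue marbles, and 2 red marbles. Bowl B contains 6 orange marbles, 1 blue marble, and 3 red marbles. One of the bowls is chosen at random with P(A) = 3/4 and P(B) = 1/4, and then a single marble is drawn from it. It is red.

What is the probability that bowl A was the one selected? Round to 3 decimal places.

The likelihood of this draw under each hypothesis: P(data | bowl A) = (2/7) = 2/7; P(data | bowl B) = (3/10) = 3/10.
The prior-weighted likelihoods are 3/4 · 2/7 = 3/14, 1/4 · 3/10 = 3/40; summing to 81/280.
By Bayes' rule, P(bowl A | data) = (3/14) / (81/280) = 20/27.

0.741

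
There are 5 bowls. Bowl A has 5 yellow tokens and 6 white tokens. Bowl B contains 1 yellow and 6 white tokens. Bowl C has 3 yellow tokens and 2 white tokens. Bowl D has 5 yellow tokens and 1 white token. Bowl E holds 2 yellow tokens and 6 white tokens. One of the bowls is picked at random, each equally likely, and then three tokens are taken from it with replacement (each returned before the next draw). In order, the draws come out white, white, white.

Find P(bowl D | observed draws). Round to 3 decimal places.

0.004

For each hypothesis, P(data | H) works out to: P(data | bowl A) = (6/11)(6/11)(6/11) = 0.16228; P(data | bowl B) = (6/7)(6/7)(6/7) = 0.62974; P(data | bowl C) = (2/5)(2/5)(2/5) = 0.064; P(data | bowl D) = (1/6)(1/6)(1/6) = 0.0046296; P(data | bowl E) = (6/8)(6/8)(6/8) = 0.42188.
The prior-weighted likelihoods are 1/5 · 0.16228 = 0.032457, 1/5 · 0.62974 = 0.12595, 1/5 · 0.064 = 0.0128, 1/5 · 0.0046296 = 0.00092593, 1/5 · 0.42188 = 0.084375; summing to 0.25651.
Therefore the posterior P(bowl D | data) = (0.00092593) / (0.25651) = 0.0036098.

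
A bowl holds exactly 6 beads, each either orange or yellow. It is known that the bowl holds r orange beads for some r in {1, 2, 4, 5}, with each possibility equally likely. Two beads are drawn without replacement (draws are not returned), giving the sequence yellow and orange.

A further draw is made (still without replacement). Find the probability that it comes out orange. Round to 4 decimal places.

For each hypothesis, P(data | H) works out to: P(data | r = 1) = (5/6)(1/5) = 1/6; P(data | r = 2) = (4/6)(2/5) = 4/15; P(data | r = 4) = (2/6)(4/5) = 4/15; P(data | r = 5) = (1/6)(5/5) = 1/6.
Multiplying each by its prior: 1/4 · 1/6 = 1/24, 1/4 · 4/15 = 1/15, 1/4 · 4/15 = 1/15, 1/4 · 1/6 = 1/24; summing to 13/60.
Normalising, the posterior is P(r = 1 | data) = 5/26, P(r = 2 | data) = 4/13, P(r = 4 | data) = 4/13, P(r = 5 | data) = 5/26.
The predictive probability is P(orange next | data) = (0)(5/26) + (1/4)(4/13) + (3/4)(4/13) + (1)(5/26) = 1/2.

0.5000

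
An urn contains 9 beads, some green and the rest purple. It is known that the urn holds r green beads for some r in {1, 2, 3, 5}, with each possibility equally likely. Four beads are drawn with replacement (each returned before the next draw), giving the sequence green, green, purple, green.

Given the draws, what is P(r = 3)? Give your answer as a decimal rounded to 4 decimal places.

Under each hypothesis, the probability of the observed sequence is: P(data | r = 1) = (1/9)(1/9)(8/9)(1/9) = 0.0012193; P(data | r = 2) = (2/9)(2/9)(7/9)(2/9) = 0.0085353; P(data | r = 3) = (3/9)(3/9)(6/9)(3/9) = 0.024691; P(data | r = 5) = (5/9)(5/9)(4/9)(5/9) = 0.076208.
The prior-weighted likelihoods are 1/4 · 0.0012193 = 0.00030483, 1/4 · 0.0085353 = 0.0021338, 1/4 · 0.024691 = 0.0061728, 1/4 · 0.076208 = 0.019052; summing to 0.027663.
By Bayes' rule, P(r = 3 | data) = (0.0061728) / (0.027663) = 0.22314.

0.2231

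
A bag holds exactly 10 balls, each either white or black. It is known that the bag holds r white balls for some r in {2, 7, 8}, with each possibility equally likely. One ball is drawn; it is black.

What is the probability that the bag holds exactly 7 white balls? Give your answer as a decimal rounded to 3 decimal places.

The likelihood of this draw under each hypothesis: P(data | r = 2) = (8/10) = 4/5; P(data | r = 7) = (3/10) = 3/10; P(data | r = 8) = (2/10) = 1/5.
Multiplying each by its prior: 1/3 · 4/5 = 4/15, 1/3 · 3/10 = 1/10, 1/3 · 1/5 = 1/15; summing to 13/30.
By Bayes' rule, P(r = 7 | data) = (1/10) / (13/30) = 3/13.

0.231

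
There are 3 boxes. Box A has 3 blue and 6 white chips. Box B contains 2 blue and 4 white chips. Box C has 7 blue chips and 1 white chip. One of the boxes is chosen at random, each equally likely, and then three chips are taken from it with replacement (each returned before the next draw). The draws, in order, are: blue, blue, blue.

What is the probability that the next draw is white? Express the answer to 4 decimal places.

Under each hypothesis, the probability of the observed sequence is: P(data | box A) = (3/9)(3/9)(3/9) = 0.037037; P(data | box B) = (2/6)(2/6)(2/6) = 0.037037; P(data | box C) = (7/8)(7/8)(7/8) = 0.66992.
Weighting by the prior gives 1/3 · 0.037037 = 0.012346, 1/3 · 0.037037 = 0.012346, 1/3 · 0.66992 = 0.22331; summing to 0.248.
Normalising, the posterior is P(box A | data) = 0.049781, P(box B | data) = 0.049781, P(box C | data) = 0.90044.
So P(white next | data) = Σ P(white next | H) P(H | data) = (2/3)(0.049781) + (2/3)(0.049781) + (1/8)(0.90044) = 0.17893.

0.1789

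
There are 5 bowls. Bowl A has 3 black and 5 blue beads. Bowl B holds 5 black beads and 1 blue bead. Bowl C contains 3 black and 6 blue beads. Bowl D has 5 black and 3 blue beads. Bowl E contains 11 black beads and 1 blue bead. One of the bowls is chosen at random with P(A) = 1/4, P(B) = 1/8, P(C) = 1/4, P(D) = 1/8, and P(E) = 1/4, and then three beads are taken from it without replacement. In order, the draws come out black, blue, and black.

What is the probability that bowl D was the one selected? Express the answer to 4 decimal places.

0.2143

The likelihood of the observed sequence under each hypothesis: P(data | bowl A) = (3/8)(5/7)(2/6) = 5/56; P(data | bowl B) = (5/6)(1/5)(4/4) = 1/6; P(data | bowl C) = (3/9)(6/8)(2/7) = 1/14; P(data | bowl D) = (5/8)(3/7)(4/6) = 5/28; P(data | bowl E) = (11/12)(1/11)(10/10) = 1/12.
Multiplying each by its prior: 1/4 · 5/56 = 5/224, 1/8 · 1/6 = 1/48, 1/4 · 1/14 = 1/56, 1/8 · 5/28 = 5/224, 1/4 · 1/12 = 1/48; with total 5/48.
By Bayes' rule, P(bowl D | data) = (5/224) / (5/48) = 3/14.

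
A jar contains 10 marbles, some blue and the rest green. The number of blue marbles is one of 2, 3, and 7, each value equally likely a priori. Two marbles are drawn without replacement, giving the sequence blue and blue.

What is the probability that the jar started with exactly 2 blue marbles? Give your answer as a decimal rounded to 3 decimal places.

0.040

The likelihood of the observed sequence under each hypothesis: P(data | r = 2) = (2/10)(1/9) = 1/45; P(data | r = 3) = (3/10)(2/9) = 1/15; P(data | r = 7) = (7/10)(6/9) = 7/15.
Multiplying each by its prior: 1/3 · 1/45 = 1/135, 1/3 · 1/15 = 1/45, 1/3 · 7/15 = 7/45; with total 5/27.
Hence P(r = 2 | data) = (1/135) / (5/27) = 1/25.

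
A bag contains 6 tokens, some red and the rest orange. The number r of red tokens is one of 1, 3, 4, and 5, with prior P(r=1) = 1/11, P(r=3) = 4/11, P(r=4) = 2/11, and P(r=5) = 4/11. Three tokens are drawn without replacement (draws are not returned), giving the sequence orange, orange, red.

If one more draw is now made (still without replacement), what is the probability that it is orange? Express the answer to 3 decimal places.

Compute the likelihood of the observed sequence for each case: P(data | r = 1) = (5/6)(4/5)(1/4) = 1/6; P(data | r = 3) = (3/6)(2/5)(3/4) = 3/20; P(data | r = 4) = (2/6)(1/5)(4/4) = 1/15; P(data | r = 5) = (1/6)(0/5) = 0.
Multiplying each by its prior: 1/11 · 1/6 = 1/66, 4/11 · 3/20 = 3/55, 2/11 · 1/15 = 2/165, 4/11 · 0 = 0; with total 9/110.
Dividing through by the total gives posterior P(r = 1 | data) = 5/27, P(r = 3 | data) = 2/3, P(r = 4 | data) = 4/27, P(r = 5 | data) = 0.
Averaging over the posterior, P(orange next | data) = (1)(5/27) + (1/3)(2/3) + (0)(4/27) = 11/27.

0.407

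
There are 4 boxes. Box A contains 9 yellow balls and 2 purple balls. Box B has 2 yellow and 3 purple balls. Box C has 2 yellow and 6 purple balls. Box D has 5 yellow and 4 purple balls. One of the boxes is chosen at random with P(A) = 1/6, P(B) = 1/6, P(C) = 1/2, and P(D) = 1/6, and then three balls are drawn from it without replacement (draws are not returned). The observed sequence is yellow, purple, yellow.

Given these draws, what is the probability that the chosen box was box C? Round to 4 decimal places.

0.2095

The likelihood of the observed sequence under each hypothesis: P(data | box A) = (9/11)(2/10)(8/9) = 0.14545; P(data | box B) = (2/5)(3/4)(1/3) = 0.1; P(data | box C) = (2/8)(6/7)(1/6) = 0.035714; P(data | box D) = (5/9)(4/8)(4/7) = 0.15873.
Weighting by the prior gives 1/6 · 0.14545 = 0.024242, 1/6 · 0.1 = 0.016667, 1/2 · 0.035714 = 0.017857, 1/6 · 0.15873 = 0.026455; summing to 0.085221.
Hence P(box C | data) = (0.017857) / (0.085221) = 0.20954.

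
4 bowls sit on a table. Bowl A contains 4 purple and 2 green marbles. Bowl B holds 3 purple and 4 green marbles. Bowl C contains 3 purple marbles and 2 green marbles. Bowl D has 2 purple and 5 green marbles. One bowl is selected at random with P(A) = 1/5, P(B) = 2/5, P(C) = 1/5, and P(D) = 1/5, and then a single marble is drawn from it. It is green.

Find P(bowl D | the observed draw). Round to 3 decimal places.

Under each hypothesis, the probability of this draw is: P(data | bowl A) = (2/6) = 1/3; P(data | bowl B) = (4/7) = 4/7; P(data | bowl C) = (2/5) = 2/5; P(data | bowl D) = (5/7) = 5/7.
The prior-weighted likelihoods are 1/5 · 1/3 = 1/15, 2/5 · 4/7 = 8/35, 1/5 · 2/5 = 2/25, 1/5 · 5/7 = 1/7; with total 272/525.
Hence P(bowl D | data) = (1/7) / (272/525) = 75/272.

0.276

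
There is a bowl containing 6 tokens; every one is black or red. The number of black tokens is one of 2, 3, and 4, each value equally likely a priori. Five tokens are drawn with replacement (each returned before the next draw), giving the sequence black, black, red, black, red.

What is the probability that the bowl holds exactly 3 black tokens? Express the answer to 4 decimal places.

0.3876

Under each hypothesis, the probability of the observed sequence is: P(data | r = 2) = (2/6)(2/6)(4/6)(2/6)(4/6) = 0.016461; P(data | r = 3) = (3/6)(3/6)(3/6)(3/6)(3/6) = 0.03125; P(data | r = 4) = (4/6)(4/6)(2/6)(4/6)(2/6) = 0.032922.
The prior-weighted likelihoods are 1/3 · 0.016461 = 0.005487, 1/3 · 0.03125 = 0.010417, 1/3 · 0.032922 = 0.010974; these sum to 0.026878.
So P(r = 3 | data) = (0.010417) / (0.026878) = 0.38756.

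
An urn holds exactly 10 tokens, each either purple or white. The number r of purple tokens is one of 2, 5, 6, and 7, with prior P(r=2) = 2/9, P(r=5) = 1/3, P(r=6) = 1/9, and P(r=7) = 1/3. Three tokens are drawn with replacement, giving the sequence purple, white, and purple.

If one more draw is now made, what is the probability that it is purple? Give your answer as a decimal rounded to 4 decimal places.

Compute the likelihood of the observed sequence for each case: P(data | r = 2) = (2/10)(8/10)(2/10) = 0.032; P(data | r = 5) = (5/10)(5/10)(5/10) = 0.125; P(data | r = 6) = (6/10)(4/10)(6/10) = 0.144; P(data | r = 7) = (7/10)(3/10)(7/10) = 0.147.
The prior-weighted likelihoods are 2/9 · 0.032 = 0.0071111, 1/3 · 0.125 = 0.041667, 1/9 · 0.144 = 0.016, 1/3 · 0.147 = 0.049; these sum to 0.11378.
The posterior is then P(r = 2 | data) = 0.0625, P(r = 5 | data) = 0.36621, P(r = 6 | data) = 0.14062, P(r = 7 | data) = 0.43066.
The predictive probability is P(purple next | data) = (1/5)(0.0625) + (1/2)(0.36621) + (3/5)(0.14062) + (7/10)(0.43066) = 0.58145.

0.5814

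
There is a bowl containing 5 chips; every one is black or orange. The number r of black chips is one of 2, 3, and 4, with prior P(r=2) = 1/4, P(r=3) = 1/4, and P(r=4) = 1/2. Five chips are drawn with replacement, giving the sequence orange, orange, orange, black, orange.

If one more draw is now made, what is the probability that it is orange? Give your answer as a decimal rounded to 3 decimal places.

Compute the likelihood of the observed sequence for each case: P(data | r = 2) = (3/5)(3/5)(3/5)(2/5)(3/5) = 0.05184; P(data | r = 3) = (2/5)(2/5)(2/5)(3/5)(2/5) = 0.01536; P(data | r = 4) = (1/5)(1/5)(1/5)(4/5)(1/5) = 0.00128.
Multiplying each by its prior: 1/4 · 0.05184 = 0.01296, 1/4 · 0.01536 = 0.00384, 1/2 · 0.00128 = 0.00064; with total 0.01744.
Dividing through by the total gives posterior P(r = 2 | data) = 0.74312, P(r = 3 | data) = 0.22018, P(r = 4 | data) = 0.036697.
The predictive probability is P(orange next | data) = (3/5)(0.74312) + (2/5)(0.22018) + (1/5)(0.036697) = 0.54128.

0.541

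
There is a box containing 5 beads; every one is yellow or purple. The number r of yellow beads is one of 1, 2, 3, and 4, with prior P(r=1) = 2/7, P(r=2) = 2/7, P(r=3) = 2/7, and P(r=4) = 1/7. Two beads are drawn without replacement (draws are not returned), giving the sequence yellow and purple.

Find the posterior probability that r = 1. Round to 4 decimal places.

Under each hypothesis, the probability of the observed sequence is: P(data | r = 1) = (1/5)(4/4) = 1/5; P(data | r = 2) = (2/5)(3/4) = 3/10; P(data | r = 3) = (3/5)(2/4) = 3/10; P(data | r = 4) = (4/5)(1/4) = 1/5.
Multiplying each by its prior: 2/7 · 1/5 = 2/35, 2/7 · 3/10 = 3/35, 2/7 · 3/10 = 3/35, 1/7 · 1/5 = 1/35; with total 9/35.
By Bayes' rule, P(r = 1 | data) = (2/35) / (9/35) = 2/9.

0.2222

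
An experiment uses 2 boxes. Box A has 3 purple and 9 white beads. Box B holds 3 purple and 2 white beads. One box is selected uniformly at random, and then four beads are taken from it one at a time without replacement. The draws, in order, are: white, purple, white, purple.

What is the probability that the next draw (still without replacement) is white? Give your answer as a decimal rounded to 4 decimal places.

0.2333

Compute the likelihood of the observed sequence for each case: P(data | box A) = (9/12)(3/11)(8/10)(2/9) = 2/55; P(data | box B) = (2/5)(3/4)(1/3)(2/2) = 1/10.
The prior-weighted likelihoods are 1/2 · 2/55 = 1/55, 1/2 · 1/10 = 1/20; summing to 3/44.
The posterior is then P(box A | data) = 4/15, P(box B | data) = 11/15.
So P(white next | data) = Σ P(white next | H) P(H | data) = (7/8)(4/15) + (0)(11/15) = 7/30.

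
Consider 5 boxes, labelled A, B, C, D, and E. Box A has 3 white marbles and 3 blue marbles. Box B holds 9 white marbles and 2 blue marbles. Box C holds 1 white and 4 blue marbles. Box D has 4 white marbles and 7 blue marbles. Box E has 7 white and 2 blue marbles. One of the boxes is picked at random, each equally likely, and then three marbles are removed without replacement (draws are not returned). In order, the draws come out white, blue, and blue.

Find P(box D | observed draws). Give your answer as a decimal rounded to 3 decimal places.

Compute the likelihood of the observed sequence for each case: P(data | box A) = (3/6)(3/5)(2/4) = 3/20; P(data | box B) = (9/11)(2/10)(1/9) = 1/55; P(data | box C) = (1/5)(4/4)(3/3) = 1/5; P(data | box D) = (4/11)(7/10)(6/9) = 28/165; P(data | box E) = (7/9)(2/8)(1/7) = 1/36.
Weighting by the prior gives 1/5 · 3/20 = 3/100, 1/5 · 1/55 = 1/275, 1/5 · 1/5 = 1/25, 1/5 · 28/165 = 28/825, 1/5 · 1/36 = 1/180; with total 56/495.
By Bayes' rule, P(box D | data) = (28/825) / (56/495) = 3/10.

0.300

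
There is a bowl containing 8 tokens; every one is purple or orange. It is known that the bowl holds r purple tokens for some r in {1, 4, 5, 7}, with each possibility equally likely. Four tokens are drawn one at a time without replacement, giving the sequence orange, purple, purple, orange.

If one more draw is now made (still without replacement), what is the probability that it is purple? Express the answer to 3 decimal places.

0.614

For each hypothesis, P(data | H) works out to: P(data | r = 1) = (7/8)(1/7)(0/6) = 0; P(data | r = 4) = (4/8)(4/7)(3/6)(3/5) = 3/35; P(data | r = 5) = (3/8)(5/7)(4/6)(2/5) = 1/14; P(data | r = 7) = (1/8)(7/7)(6/6)(0/5) = 0.
The prior-weighted likelihoods are 1/4 · 0 = 0, 1/4 · 3/35 = 3/140, 1/4 · 1/14 = 1/56, 1/4 · 0 = 0; these sum to 11/280.
Normalising, the posterior is P(r = 1 | data) = 0, P(r = 4 | data) = 6/11, P(r = 5 | data) = 5/11, P(r = 7 | data) = 0.
So P(purple next | data) = Σ P(purple next | H) P(H | data) = (1/2)(6/11) + (3/4)(5/11) = 27/44.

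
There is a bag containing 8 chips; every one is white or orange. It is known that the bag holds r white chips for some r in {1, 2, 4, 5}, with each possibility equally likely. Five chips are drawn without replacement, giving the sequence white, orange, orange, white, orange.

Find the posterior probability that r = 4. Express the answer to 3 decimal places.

0.444

The likelihood of the observed sequence under each hypothesis: P(data | r = 1) = (1/8)(7/7)(6/6)(0/5) = 0; P(data | r = 2) = (2/8)(6/7)(5/6)(1/5)(4/4) = 0.035714; P(data | r = 4) = (4/8)(4/7)(3/6)(3/5)(2/4) = 0.042857; P(data | r = 5) = (5/8)(3/7)(2/6)(4/5)(1/4) = 0.017857.
Weighting by the prior gives 1/4 · 0 = 0, 1/4 · 0.035714 = 0.0089286, 1/4 · 0.042857 = 0.010714, 1/4 · 0.017857 = 0.0044643; summing to 0.024107.
Hence P(r = 4 | data) = (0.010714) / (0.024107) = 0.44444.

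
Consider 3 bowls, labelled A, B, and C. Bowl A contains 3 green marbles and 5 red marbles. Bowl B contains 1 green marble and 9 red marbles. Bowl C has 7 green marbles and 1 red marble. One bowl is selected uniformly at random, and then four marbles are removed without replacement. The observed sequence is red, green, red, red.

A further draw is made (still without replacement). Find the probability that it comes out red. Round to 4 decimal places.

0.7414

The likelihood of the observed sequence under each hypothesis: P(data | bowl A) = (5/8)(3/7)(4/6)(3/5) = 3/28; P(data | bowl B) = (9/10)(1/9)(8/8)(7/7) = 1/10; P(data | bowl C) = (1/8)(7/7)(0/6) = 0.
Multiplying each by its prior: 1/3 · 3/28 = 1/28, 1/3 · 1/10 = 1/30, 1/3 · 0 = 0; these sum to 29/420.
Normalising, the posterior is P(bowl A | data) = 15/29, P(bowl B | data) = 14/29, P(bowl C | data) = 0.
Averaging over the posterior, P(red next | data) = (1/2)(15/29) + (1)(14/29) = 43/58.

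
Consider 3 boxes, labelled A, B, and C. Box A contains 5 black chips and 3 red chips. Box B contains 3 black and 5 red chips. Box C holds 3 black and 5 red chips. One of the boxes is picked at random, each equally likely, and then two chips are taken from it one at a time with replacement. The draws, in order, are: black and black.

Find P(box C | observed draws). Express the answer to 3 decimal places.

Compute the likelihood of the observed sequence for each case: P(data | box A) = (5/8)(5/8) = 25/64; P(data | box B) = (3/8)(3/8) = 9/64; P(data | box C) = (3/8)(3/8) = 9/64.
Multiplying each by its prior: 1/3 · 25/64 = 25/192, 1/3 · 9/64 = 3/64, 1/3 · 9/64 = 3/64; summing to 43/192.
So P(box C | data) = (3/64) / (43/192) = 9/43.

0.209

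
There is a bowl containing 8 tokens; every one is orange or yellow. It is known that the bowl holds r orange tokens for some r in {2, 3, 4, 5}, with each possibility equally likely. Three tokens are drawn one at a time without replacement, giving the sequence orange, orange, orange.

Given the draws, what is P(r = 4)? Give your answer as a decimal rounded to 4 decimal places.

0.2667

For each hypothesis, P(data | H) works out to: P(data | r = 2) = (2/8)(1/7)(0/6) = 0; P(data | r = 3) = (3/8)(2/7)(1/6) = 1/56; P(data | r = 4) = (4/8)(3/7)(2/6) = 1/14; P(data | r = 5) = (5/8)(4/7)(3/6) = 5/28.
The prior-weighted likelihoods are 1/4 · 0 = 0, 1/4 · 1/56 = 1/224, 1/4 · 1/14 = 1/56, 1/4 · 5/28 = 5/112; with total 15/224.
Hence P(r = 4 | data) = (1/56) / (15/224) = 4/15.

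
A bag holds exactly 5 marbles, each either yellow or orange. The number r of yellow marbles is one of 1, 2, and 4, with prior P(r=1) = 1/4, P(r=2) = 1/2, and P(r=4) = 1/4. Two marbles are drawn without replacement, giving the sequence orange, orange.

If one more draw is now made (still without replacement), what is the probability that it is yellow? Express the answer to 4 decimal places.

0.5000

The likelihood of the observed sequence under each hypothesis: P(data | r = 1) = (4/5)(3/4) = 3/5; P(data | r = 2) = (3/5)(2/4) = 3/10; P(data | r = 4) = (1/5)(0/4) = 0.
Weighting by the prior gives 1/4 · 3/5 = 3/20, 1/2 · 3/10 = 3/20, 1/4 · 0 = 0; summing to 3/10.
Normalising, the posterior is P(r = 1 | data) = 1/2, P(r = 2 | data) = 1/2, P(r = 4 | data) = 0.
The predictive probability is P(yellow next | data) = (1/3)(1/2) + (2/3)(1/2) = 1/2.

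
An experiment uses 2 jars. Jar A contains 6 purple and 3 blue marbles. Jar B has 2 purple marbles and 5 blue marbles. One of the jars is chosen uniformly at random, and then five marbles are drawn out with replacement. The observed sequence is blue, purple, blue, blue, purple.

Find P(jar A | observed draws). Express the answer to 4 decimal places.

0.3562

Compute the likelihood of the observed sequence for each case: P(data | jar A) = (3/9)(6/9)(3/9)(3/9)(6/9) = 0.016461; P(data | jar B) = (5/7)(2/7)(5/7)(5/7)(2/7) = 0.02975.
Multiplying each by its prior: 1/2 · 0.016461 = 0.0082305, 1/2 · 0.02975 = 0.014875; summing to 0.023105.
By Bayes' rule, P(jar A | data) = (0.0082305) / (0.023105) = 0.35622.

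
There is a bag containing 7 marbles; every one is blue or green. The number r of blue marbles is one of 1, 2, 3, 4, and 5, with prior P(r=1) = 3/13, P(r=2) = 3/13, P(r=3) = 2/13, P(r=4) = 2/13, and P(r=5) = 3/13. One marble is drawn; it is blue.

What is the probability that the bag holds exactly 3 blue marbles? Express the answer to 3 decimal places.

0.158

Compute the likelihood of this draw for each case: P(data | r = 1) = (1/7) = 1/7; P(data | r = 2) = (2/7) = 2/7; P(data | r = 3) = (3/7) = 3/7; P(data | r = 4) = (4/7) = 4/7; P(data | r = 5) = (5/7) = 5/7.
Multiplying each by its prior: 3/13 · 1/7 = 3/91, 3/13 · 2/7 = 6/91, 2/13 · 3/7 = 6/91, 2/13 · 4/7 = 8/91, 3/13 · 5/7 = 15/91; these sum to 38/91.
So P(r = 3 | data) = (6/91) / (38/91) = 3/19.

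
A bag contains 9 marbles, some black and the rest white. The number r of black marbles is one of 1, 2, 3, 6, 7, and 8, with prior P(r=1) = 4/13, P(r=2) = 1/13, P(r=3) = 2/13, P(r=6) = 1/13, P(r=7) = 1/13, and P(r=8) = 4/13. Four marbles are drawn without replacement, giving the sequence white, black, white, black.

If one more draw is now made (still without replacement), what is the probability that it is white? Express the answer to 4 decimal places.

The likelihood of the observed sequence under each hypothesis: P(data | r = 1) = (8/9)(1/8)(7/7)(0/6) = 0; P(data | r = 2) = (7/9)(2/8)(6/7)(1/6) = 0.027778; P(data | r = 3) = (6/9)(3/8)(5/7)(2/6) = 0.059524; P(data | r = 6) = (3/9)(6/8)(2/7)(5/6) = 0.059524; P(data | r = 7) = (2/9)(7/8)(1/7)(6/6) = 0.027778; P(data | r = 8) = (1/9)(8/8)(0/7) = 0.
Weighting by the prior gives 4/13 · 0 = 0, 1/13 · 0.027778 = 0.0021368, 2/13 · 0.059524 = 0.0091575, 1/13 · 0.059524 = 0.0045788, 1/13 · 0.027778 = 0.0021368, 4/13 · 0 = 0; with total 0.01801.
Dividing through by the total gives posterior P(r = 1 | data) = 0, P(r = 2 | data) = 0.11864, P(r = 3 | data) = 0.50847, P(r = 6 | data) = 0.25424, P(r = 7 | data) = 0.11864, P(r = 8 | data) = 0.
Averaging over the posterior, P(white next | data) = (1)(0.11864) + (4/5)(0.50847) + (1/5)(0.25424) + (0)(0.11864) = 0.57627.

0.5763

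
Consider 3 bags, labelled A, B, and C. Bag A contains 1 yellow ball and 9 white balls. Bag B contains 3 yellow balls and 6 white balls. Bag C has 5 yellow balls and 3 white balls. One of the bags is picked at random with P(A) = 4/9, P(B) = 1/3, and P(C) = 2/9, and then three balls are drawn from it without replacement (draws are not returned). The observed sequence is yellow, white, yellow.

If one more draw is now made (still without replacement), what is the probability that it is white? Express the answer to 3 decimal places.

The likelihood of the observed sequence under each hypothesis: P(data | bag A) = (1/10)(9/9)(0/8) = 0; P(data | bag B) = (3/9)(6/8)(2/7) = 1/14; P(data | bag C) = (5/8)(3/7)(4/6) = 5/28.
Multiplying each by its prior: 4/9 · 0 = 0, 1/3 · 1/14 = 1/42, 2/9 · 5/28 = 5/126; these sum to 4/63.
The posterior is then P(bag A | data) = 0, P(bag B | data) = 3/8, P(bag C | data) = 5/8.
Averaging over the posterior, P(white next | data) = (5/6)(3/8) + (2/5)(5/8) = 9/16.

0.563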